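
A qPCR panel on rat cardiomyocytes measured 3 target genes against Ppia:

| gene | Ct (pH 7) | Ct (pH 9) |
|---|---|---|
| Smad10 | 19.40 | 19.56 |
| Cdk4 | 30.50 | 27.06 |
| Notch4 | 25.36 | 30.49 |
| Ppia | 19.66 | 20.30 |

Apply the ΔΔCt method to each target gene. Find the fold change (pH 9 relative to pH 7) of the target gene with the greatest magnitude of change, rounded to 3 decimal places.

0.045

Smad10: ΔΔCt = (19.56−20.30) − (19.40−19.66) = -0.74 − (-0.26) = -0.48; fold change = 2^0.48 = 1.395
Cdk4: ΔΔCt = (27.06−20.30) − (30.50−19.66) = 6.76 − 10.84 = -4.08; fold change = 2^4.08 = 16.912
Notch4: ΔΔCt = (30.49−20.30) − (25.36−19.66) = 10.19 − 5.70 = 4.49; fold change = 2^-4.49 = 0.045
Notch4 has the largest |ΔΔCt| = 4.49.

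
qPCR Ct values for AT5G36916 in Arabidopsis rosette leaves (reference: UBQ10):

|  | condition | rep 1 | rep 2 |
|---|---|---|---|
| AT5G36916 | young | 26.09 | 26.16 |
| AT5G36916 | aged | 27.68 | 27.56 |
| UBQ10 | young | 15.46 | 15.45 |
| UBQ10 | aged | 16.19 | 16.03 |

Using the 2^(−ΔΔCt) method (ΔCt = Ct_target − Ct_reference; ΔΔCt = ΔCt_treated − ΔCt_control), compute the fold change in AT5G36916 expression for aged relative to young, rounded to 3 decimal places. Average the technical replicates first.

Mean Ct: AT5G36916 young 26.125; AT5G36916 aged 27.620; UBQ10 young 15.455; UBQ10 aged 16.110
ΔCt(young) = 26.125 − 15.455 = 10.670
ΔCt(aged) = 27.620 − 16.110 = 11.510
ΔΔCt = 11.510 − 10.670 = 0.840
Fold change = 2^(−0.840) = 0.5586

0.559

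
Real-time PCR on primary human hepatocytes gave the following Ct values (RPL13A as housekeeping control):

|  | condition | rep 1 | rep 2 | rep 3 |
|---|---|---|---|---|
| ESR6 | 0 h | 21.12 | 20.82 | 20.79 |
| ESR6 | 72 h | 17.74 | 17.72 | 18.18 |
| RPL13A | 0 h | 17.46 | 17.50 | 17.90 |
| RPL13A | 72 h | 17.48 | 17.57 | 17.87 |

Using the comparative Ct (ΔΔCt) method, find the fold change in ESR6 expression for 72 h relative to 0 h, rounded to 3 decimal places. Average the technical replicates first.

Mean Ct: ESR6 0 h 20.910; ESR6 72 h 17.880; RPL13A 0 h 17.620; RPL13A 72 h 17.640
ΔCt(0 h) = 20.910 − 17.620 = 3.290
ΔCt(72 h) = 17.880 − 17.640 = 0.240
ΔΔCt = 0.240 − 3.290 = -3.050
Fold change = 2^(−(-3.050)) = 2^3.050 = 8.2821

8.282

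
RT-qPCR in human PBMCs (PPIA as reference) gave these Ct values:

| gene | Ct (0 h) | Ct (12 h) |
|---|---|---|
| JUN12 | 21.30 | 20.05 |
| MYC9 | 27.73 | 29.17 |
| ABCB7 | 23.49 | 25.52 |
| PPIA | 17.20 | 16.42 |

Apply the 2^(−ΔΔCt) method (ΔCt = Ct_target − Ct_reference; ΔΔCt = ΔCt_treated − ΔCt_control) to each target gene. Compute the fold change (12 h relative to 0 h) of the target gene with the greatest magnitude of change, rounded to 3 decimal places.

0.143

JUN12: ΔΔCt = (20.05−16.42) − (21.30−17.20) = 3.63 − 4.10 = -0.47; fold change = 2^0.47 = 1.385
MYC9: ΔΔCt = (29.17−16.42) − (27.73−17.20) = 12.75 − 10.53 = 2.22; fold change = 2^-2.22 = 0.215
ABCB7: ΔΔCt = (25.52−16.42) − (23.49−17.20) = 9.10 − 6.29 = 2.81; fold change = 2^-2.81 = 0.143
ABCB7 has the largest |ΔΔCt| = 2.81.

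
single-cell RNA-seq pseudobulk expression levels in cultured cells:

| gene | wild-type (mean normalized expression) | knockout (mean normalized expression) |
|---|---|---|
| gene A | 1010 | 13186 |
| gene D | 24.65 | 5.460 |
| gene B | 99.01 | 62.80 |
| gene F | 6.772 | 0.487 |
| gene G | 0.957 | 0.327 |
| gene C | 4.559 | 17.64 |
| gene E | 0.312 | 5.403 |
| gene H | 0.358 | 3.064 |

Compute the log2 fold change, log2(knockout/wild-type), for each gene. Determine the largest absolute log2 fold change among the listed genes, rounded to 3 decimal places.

4.114

log2(13186/1010) = 3.707  (gene A)
log2(5.460/24.65) = -2.175  (gene D)
log2(62.80/99.01) = -0.657  (gene B)
log2(0.487/6.772) = -3.798  (gene F)
log2(0.327/0.957) = -1.549  (gene G)
log2(17.64/4.559) = 1.952  (gene C)
log2(5.403/0.312) = 4.114  (gene E)
log2(3.064/0.358) = 3.097  (gene H)
The largest magnitude belongs to gene E.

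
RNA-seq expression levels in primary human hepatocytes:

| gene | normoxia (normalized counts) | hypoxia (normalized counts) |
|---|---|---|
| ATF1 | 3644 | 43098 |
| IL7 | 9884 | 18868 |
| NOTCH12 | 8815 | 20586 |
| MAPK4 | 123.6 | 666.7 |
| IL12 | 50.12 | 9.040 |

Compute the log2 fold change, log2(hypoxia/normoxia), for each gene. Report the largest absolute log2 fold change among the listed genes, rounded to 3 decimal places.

3.564

log2(43098/3644) = 3.564  (ATF1)
log2(18868/9884) = 0.933  (IL7)
log2(20586/8815) = 1.224  (NOTCH12)
log2(666.7/123.6) = 2.431  (MAPK4)
log2(9.040/50.12) = -2.471  (IL12)
The largest magnitude belongs to ATF1.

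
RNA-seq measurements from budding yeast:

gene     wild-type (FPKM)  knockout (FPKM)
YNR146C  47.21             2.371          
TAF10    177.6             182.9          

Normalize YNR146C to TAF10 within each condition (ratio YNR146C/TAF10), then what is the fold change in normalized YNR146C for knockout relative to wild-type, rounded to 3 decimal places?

YNR146C/TAF10 (wild-type) = 47.21 / 177.6 = 0.26582
YNR146C/TAF10 (knockout) = 2.371 / 182.9 = 0.012963
Fold change = 0.012963 / 0.26582 = 0.0488

0.049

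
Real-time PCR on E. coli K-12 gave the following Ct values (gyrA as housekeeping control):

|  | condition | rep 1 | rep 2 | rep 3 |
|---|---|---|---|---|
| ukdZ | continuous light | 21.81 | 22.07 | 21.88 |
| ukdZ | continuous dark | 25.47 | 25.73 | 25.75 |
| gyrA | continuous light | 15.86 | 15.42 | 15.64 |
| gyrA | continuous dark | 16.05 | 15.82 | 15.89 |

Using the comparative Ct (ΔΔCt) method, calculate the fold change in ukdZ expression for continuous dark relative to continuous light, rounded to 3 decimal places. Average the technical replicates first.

Mean Ct: ukdZ continuous light 21.920; ukdZ continuous dark 25.650; gyrA continuous light 15.640; gyrA continuous dark 15.920
ΔCt(continuous light) = 21.920 − 15.640 = 6.280
ΔCt(continuous dark) = 25.650 − 15.920 = 9.730
ΔΔCt = 9.730 − 6.280 = 3.450
Fold change = 2^(−3.450) = 0.0915

0.092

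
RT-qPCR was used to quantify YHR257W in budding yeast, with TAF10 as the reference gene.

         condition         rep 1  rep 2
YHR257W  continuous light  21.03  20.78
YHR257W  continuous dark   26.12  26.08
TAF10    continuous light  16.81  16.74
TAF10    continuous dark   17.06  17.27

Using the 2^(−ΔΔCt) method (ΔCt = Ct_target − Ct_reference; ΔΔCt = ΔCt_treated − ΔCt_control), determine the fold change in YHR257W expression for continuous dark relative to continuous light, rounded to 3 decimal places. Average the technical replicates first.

Mean Ct: YHR257W continuous light 20.905; YHR257W continuous dark 26.100; TAF10 continuous light 16.775; TAF10 continuous dark 17.165
ΔCt(continuous light) = 20.905 − 16.775 = 4.130
ΔCt(continuous dark) = 26.100 − 17.165 = 8.935
ΔΔCt = 8.935 − 4.130 = 4.805
Fold change = 2^(−4.805) = 0.0358

0.036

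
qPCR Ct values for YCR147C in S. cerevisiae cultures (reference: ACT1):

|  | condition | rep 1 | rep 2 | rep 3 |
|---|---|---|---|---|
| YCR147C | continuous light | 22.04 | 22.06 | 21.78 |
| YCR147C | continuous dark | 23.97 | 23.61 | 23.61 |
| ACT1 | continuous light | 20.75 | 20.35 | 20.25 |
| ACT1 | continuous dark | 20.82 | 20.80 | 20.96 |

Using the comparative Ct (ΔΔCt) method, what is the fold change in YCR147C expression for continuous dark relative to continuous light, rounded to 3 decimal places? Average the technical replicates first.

Mean Ct: YCR147C continuous light 21.960; YCR147C continuous dark 23.730; ACT1 continuous light 20.450; ACT1 continuous dark 20.860
ΔCt(continuous light) = 21.960 − 20.450 = 1.510
ΔCt(continuous dark) = 23.730 − 20.860 = 2.870
ΔΔCt = 2.870 − 1.510 = 1.360
Fold change = 2^(−1.360) = 0.3896

0.390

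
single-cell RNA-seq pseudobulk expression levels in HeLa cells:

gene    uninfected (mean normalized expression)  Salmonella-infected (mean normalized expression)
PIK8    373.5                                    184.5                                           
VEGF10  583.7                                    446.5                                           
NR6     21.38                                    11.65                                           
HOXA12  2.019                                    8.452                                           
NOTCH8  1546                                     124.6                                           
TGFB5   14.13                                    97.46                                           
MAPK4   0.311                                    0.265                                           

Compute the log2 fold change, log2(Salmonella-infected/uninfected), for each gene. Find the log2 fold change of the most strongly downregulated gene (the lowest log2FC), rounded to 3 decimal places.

log2(184.5/373.5) = -1.017  (PIK8)
log2(446.5/583.7) = -0.387  (VEGF10)
log2(11.65/21.38) = -0.876  (NR6)
log2(8.452/2.019) = 2.066  (HOXA12)
log2(124.6/1546) = -3.633  (NOTCH8)
log2(97.46/14.13) = 2.786  (TGFB5)
log2(0.265/0.311) = -0.231  (MAPK4)
NOTCH8 is most strongly downregulated.

-3.633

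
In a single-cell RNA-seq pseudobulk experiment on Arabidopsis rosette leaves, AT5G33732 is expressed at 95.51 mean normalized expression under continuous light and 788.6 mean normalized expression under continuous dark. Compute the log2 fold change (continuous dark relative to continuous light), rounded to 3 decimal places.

Fold change = 788.6 / 95.51 = 8.2567
log2(8.2567) = 3.0456

3.046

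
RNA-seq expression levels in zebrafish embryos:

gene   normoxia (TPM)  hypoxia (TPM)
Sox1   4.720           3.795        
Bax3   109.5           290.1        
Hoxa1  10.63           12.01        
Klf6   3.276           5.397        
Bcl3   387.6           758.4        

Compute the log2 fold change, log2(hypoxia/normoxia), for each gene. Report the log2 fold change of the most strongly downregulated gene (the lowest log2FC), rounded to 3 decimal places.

log2(3.795/4.720) = -0.315  (Sox1)
log2(290.1/109.5) = 1.406  (Bax3)
log2(12.01/10.63) = 0.176  (Hoxa1)
log2(5.397/3.276) = 0.720  (Klf6)
log2(758.4/387.6) = 0.968  (Bcl3)
Sox1 is most strongly downregulated.

-0.315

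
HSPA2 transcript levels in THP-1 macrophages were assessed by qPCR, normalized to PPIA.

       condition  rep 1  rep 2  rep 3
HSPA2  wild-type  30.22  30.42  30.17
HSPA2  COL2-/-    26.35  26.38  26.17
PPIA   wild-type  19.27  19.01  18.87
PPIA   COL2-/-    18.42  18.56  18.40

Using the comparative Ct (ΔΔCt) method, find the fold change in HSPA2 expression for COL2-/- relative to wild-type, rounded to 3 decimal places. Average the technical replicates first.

Mean Ct: HSPA2 wild-type 30.270; HSPA2 COL2-/- 26.300; PPIA wild-type 19.050; PPIA COL2-/- 18.460
ΔCt(wild-type) = 30.270 − 19.050 = 11.220
ΔCt(COL2-/-) = 26.300 − 18.460 = 7.840
ΔΔCt = 7.840 − 11.220 = -3.380
Fold change = 2^(−(-3.380)) = 2^3.380 = 10.4107

10.411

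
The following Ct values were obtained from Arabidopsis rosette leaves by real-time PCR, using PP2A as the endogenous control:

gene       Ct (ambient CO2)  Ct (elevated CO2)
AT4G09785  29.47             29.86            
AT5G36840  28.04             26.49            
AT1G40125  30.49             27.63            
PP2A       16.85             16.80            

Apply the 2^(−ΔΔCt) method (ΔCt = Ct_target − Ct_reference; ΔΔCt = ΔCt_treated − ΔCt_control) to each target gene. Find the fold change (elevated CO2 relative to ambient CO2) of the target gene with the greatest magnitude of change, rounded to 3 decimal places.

7.013

AT4G09785: ΔΔCt = (29.86−16.80) − (29.47−16.85) = 13.06 − 12.62 = 0.44; fold change = 2^-0.44 = 0.737
AT5G36840: ΔΔCt = (26.49−16.80) − (28.04−16.85) = 9.69 − 11.19 = -1.50; fold change = 2^1.50 = 2.828
AT1G40125: ΔΔCt = (27.63−16.80) − (30.49−16.85) = 10.83 − 13.64 = -2.81; fold change = 2^2.81 = 7.013
AT1G40125 has the largest |ΔΔCt| = 2.81.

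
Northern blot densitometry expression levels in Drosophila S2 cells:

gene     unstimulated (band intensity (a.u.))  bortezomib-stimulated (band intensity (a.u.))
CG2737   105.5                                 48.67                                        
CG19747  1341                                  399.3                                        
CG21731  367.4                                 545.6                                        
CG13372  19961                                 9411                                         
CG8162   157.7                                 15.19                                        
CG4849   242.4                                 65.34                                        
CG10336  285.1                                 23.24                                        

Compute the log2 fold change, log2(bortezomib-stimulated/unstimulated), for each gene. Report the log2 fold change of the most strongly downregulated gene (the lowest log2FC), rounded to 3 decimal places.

-3.617

log2(48.67/105.5) = -1.116  (CG2737)
log2(399.3/1341) = -1.748  (CG19747)
log2(545.6/367.4) = 0.570  (CG21731)
log2(9411/19961) = -1.085  (CG13372)
log2(15.19/157.7) = -3.376  (CG8162)
log2(65.34/242.4) = -1.891  (CG4849)
log2(23.24/285.1) = -3.617  (CG10336)
CG10336 is most strongly downregulated.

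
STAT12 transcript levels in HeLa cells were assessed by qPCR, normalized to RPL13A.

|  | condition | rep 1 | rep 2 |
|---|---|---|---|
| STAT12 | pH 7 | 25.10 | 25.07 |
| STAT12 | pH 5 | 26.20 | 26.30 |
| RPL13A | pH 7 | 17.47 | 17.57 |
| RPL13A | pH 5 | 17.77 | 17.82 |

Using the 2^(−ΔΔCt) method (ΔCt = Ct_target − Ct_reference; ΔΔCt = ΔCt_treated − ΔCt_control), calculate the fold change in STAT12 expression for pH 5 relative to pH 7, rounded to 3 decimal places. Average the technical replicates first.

Mean Ct: STAT12 pH 7 25.085; STAT12 pH 5 26.250; RPL13A pH 7 17.520; RPL13A pH 5 17.795
ΔCt(pH 7) = 25.085 − 17.520 = 7.565
ΔCt(pH 5) = 26.250 − 17.795 = 8.455
ΔΔCt = 8.455 − 7.565 = 0.890
Fold change = 2^(−0.890) = 0.5396

0.540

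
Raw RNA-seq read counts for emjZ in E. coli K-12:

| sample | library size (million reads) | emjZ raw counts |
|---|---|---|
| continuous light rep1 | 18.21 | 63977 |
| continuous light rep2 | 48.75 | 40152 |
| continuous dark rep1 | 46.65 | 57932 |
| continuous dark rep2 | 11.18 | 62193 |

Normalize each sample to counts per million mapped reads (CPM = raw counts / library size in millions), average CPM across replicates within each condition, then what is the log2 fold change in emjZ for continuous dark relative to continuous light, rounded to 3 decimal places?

0.650

CPM(continuous light rep1) = 63977 / 18.21 = 3513.2894
CPM(continuous light rep2) = 40152 / 48.75 = 823.6308
CPM(continuous dark rep1) = 57932 / 46.65 = 1241.8435
CPM(continuous dark rep2) = 62193 / 11.18 = 5562.8801
mean CPM(continuous light) = 2168.4601; mean CPM(continuous dark) = 3402.3618
Fold change = 3402.3618 / 2168.4601 = 1.56902
log2(1.56902) = 0.6499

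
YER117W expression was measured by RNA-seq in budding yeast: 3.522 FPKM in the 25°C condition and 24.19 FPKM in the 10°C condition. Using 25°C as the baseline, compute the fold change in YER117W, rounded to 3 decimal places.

6.868

Fold change = 24.19 / 3.522 = 6.8683
YER117W is upregulated.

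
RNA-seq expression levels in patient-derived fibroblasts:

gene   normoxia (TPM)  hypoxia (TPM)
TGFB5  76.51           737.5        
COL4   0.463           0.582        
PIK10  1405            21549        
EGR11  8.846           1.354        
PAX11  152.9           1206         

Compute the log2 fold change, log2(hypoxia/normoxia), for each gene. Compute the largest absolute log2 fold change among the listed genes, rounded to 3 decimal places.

log2(737.5/76.51) = 3.269  (TGFB5)
log2(0.582/0.463) = 0.330  (COL4)
log2(21549/1405) = 3.939  (PIK10)
log2(1.354/8.846) = -2.708  (EGR11)
log2(1206/152.9) = 2.980  (PAX11)
The largest magnitude belongs to PIK10.

3.939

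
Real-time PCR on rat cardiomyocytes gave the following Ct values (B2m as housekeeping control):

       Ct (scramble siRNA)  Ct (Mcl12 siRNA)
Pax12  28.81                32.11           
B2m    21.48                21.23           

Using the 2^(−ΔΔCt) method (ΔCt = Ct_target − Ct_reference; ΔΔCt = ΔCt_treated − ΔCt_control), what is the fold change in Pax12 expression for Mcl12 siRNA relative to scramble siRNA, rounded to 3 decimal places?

0.085

ΔCt(scramble siRNA) = 28.810 − 21.480 = 7.330
ΔCt(Mcl12 siRNA) = 32.110 − 21.230 = 10.880
ΔΔCt = 10.880 − 7.330 = 3.550
Fold change = 2^(−3.550) = 0.0854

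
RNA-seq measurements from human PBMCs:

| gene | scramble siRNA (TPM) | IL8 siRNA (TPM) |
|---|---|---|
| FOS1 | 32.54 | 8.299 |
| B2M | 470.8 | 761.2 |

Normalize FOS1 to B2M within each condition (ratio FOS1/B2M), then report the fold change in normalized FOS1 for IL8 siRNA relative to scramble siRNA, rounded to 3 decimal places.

0.158

FOS1/B2M (scramble siRNA) = 32.54 / 470.8 = 0.069116
FOS1/B2M (IL8 siRNA) = 8.299 / 761.2 = 0.010903
Fold change = 0.010903 / 0.069116 = 0.1577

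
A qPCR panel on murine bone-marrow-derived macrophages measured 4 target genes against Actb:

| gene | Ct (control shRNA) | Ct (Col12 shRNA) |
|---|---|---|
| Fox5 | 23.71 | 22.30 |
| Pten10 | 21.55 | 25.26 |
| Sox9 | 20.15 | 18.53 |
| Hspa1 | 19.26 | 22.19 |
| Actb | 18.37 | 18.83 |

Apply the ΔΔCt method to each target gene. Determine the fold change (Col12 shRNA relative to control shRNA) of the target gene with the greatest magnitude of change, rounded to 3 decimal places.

0.105

Fox5: ΔΔCt = (22.30−18.83) − (23.71−18.37) = 3.47 − 5.34 = -1.87; fold change = 2^1.87 = 3.655
Pten10: ΔΔCt = (25.26−18.83) − (21.55−18.37) = 6.43 − 3.18 = 3.25; fold change = 2^-3.25 = 0.105
Sox9: ΔΔCt = (18.53−18.83) − (20.15−18.37) = -0.30 − 1.78 = -2.08; fold change = 2^2.08 = 4.228
Hspa1: ΔΔCt = (22.19−18.83) − (19.26−18.37) = 3.36 − 0.89 = 2.47; fold change = 2^-2.47 = 0.180
Pten10 has the largest |ΔΔCt| = 3.25.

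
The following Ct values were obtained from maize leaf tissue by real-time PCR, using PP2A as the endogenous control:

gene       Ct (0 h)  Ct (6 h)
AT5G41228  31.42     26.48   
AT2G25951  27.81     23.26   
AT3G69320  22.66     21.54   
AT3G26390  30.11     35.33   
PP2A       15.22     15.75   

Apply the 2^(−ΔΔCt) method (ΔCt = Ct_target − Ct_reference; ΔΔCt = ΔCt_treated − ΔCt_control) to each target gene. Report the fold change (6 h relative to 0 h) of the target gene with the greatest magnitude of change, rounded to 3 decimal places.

44.324

AT5G41228: ΔΔCt = (26.48−15.75) − (31.42−15.22) = 10.73 − 16.20 = -5.47; fold change = 2^5.47 = 44.324
AT2G25951: ΔΔCt = (23.26−15.75) − (27.81−15.22) = 7.51 − 12.59 = -5.08; fold change = 2^5.08 = 33.825
AT3G69320: ΔΔCt = (21.54−15.75) − (22.66−15.22) = 5.79 − 7.44 = -1.65; fold change = 2^1.65 = 3.138
AT3G26390: ΔΔCt = (35.33−15.75) − (30.11−15.22) = 19.58 − 14.89 = 4.69; fold change = 2^-4.69 = 0.039
AT5G41228 has the largest |ΔΔCt| = 5.47.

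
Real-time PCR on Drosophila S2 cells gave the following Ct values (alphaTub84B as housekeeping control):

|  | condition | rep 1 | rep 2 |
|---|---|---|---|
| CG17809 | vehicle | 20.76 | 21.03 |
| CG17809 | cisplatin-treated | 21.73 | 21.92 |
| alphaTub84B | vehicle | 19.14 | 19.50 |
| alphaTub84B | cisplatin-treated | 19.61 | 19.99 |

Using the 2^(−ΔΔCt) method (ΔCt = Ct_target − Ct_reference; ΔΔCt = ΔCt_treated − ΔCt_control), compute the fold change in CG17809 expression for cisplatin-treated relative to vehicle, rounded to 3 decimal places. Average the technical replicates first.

0.732

Mean Ct: CG17809 vehicle 20.895; CG17809 cisplatin-treated 21.825; alphaTub84B vehicle 19.320; alphaTub84B cisplatin-treated 19.800
ΔCt(vehicle) = 20.895 − 19.320 = 1.575
ΔCt(cisplatin-treated) = 21.825 − 19.800 = 2.025
ΔΔCt = 2.025 − 1.575 = 0.450
Fold change = 2^(−0.450) = 0.7320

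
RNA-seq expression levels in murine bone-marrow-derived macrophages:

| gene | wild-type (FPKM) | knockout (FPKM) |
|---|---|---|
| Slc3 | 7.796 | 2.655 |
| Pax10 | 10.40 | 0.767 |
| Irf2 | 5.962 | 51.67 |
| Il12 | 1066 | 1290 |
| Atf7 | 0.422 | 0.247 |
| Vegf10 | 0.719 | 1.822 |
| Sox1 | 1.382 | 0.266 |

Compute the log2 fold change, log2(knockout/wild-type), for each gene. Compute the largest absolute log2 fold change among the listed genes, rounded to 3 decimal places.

3.761

log2(2.655/7.796) = -1.554  (Slc3)
log2(0.767/10.40) = -3.761  (Pax10)
log2(51.67/5.962) = 3.115  (Irf2)
log2(1290/1066) = 0.275  (Il12)
log2(0.247/0.422) = -0.773  (Atf7)
log2(1.822/0.719) = 1.341  (Vegf10)
log2(0.266/1.382) = -2.377  (Sox1)
The largest magnitude belongs to Pax10.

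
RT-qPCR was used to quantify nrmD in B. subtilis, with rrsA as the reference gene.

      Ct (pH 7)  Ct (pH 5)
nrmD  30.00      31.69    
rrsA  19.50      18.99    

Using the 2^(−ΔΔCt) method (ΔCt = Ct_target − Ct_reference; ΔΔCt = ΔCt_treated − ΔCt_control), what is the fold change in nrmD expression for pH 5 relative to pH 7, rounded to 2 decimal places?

ΔCt(pH 7) = 30.000 − 19.500 = 10.500
ΔCt(pH 5) = 31.690 − 18.990 = 12.700
ΔΔCt = 12.700 − 10.500 = 2.200
Fold change = 2^(−2.200) = 0.218

0.22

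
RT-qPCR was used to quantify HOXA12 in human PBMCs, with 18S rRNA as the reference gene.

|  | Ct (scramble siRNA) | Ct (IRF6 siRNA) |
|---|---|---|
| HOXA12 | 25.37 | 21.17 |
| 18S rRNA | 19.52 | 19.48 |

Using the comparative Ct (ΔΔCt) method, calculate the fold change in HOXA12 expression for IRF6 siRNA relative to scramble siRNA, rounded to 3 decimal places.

ΔCt(scramble siRNA) = 25.370 − 19.520 = 5.850
ΔCt(IRF6 siRNA) = 21.170 − 19.480 = 1.690
ΔΔCt = 1.690 − 5.850 = -4.160
Fold change = 2^(−(-4.160)) = 2^4.160 = 17.8766

17.877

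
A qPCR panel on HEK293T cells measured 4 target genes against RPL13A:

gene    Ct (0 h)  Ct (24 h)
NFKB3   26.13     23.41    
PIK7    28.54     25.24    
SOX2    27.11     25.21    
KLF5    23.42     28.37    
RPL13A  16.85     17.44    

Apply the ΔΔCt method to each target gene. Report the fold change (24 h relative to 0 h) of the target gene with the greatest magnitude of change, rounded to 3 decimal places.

0.049

NFKB3: ΔΔCt = (23.41−17.44) − (26.13−16.85) = 5.97 − 9.28 = -3.31; fold change = 2^3.31 = 9.918
PIK7: ΔΔCt = (25.24−17.44) − (28.54−16.85) = 7.80 − 11.69 = -3.89; fold change = 2^3.89 = 14.825
SOX2: ΔΔCt = (25.21−17.44) − (27.11−16.85) = 7.77 − 10.26 = -2.49; fold change = 2^2.49 = 5.618
KLF5: ΔΔCt = (28.37−17.44) − (23.42−16.85) = 10.93 − 6.57 = 4.36; fold change = 2^-4.36 = 0.049
KLF5 has the largest |ΔΔCt| = 4.36.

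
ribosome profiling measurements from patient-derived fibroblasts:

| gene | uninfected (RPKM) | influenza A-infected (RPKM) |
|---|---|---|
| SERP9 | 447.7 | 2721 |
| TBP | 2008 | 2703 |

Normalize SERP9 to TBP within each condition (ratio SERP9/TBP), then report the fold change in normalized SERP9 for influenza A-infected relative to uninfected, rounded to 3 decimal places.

4.515

SERP9/TBP (uninfected) = 447.7 / 2008 = 0.22296
SERP9/TBP (influenza A-infected) = 2721 / 2703 = 1.0067
Fold change = 1.0067 / 0.22296 = 4.5150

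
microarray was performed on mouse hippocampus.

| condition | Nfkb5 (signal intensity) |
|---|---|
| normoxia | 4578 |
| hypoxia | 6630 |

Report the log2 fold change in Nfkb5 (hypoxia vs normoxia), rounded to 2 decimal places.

0.53

Fold change = 6630 / 4578 = 1.4482
log2(1.4482) = 0.534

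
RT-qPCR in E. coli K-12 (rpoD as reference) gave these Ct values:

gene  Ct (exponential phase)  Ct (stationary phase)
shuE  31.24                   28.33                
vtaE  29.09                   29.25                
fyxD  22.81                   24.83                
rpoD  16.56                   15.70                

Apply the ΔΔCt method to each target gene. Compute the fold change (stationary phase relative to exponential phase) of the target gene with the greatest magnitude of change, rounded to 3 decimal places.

0.136

shuE: ΔΔCt = (28.33−15.70) − (31.24−16.56) = 12.63 − 14.68 = -2.05; fold change = 2^2.05 = 4.141
vtaE: ΔΔCt = (29.25−15.70) − (29.09−16.56) = 13.55 − 12.53 = 1.02; fold change = 2^-1.02 = 0.493
fyxD: ΔΔCt = (24.83−15.70) − (22.81−16.56) = 9.13 − 6.25 = 2.88; fold change = 2^-2.88 = 0.136
fyxD has the largest |ΔΔCt| = 2.88.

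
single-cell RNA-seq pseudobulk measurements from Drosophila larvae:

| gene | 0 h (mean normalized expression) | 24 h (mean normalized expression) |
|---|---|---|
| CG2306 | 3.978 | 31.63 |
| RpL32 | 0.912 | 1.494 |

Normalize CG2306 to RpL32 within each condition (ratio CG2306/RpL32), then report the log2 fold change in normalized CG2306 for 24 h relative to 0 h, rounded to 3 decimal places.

2.279

CG2306/RpL32 (0 h) = 3.978 / 0.912 = 4.3618
CG2306/RpL32 (24 h) = 31.63 / 1.494 = 21.171
Fold change = 21.171 / 4.3618 = 4.8538
log2(4.8538) = 2.2791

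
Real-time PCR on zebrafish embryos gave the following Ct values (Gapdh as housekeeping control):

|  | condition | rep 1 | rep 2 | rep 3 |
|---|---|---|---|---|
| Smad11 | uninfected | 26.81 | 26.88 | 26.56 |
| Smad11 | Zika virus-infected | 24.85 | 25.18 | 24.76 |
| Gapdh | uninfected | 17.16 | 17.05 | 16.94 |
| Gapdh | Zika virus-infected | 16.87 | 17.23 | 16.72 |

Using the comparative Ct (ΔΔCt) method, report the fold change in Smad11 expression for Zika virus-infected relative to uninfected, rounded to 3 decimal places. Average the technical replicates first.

3.272

Mean Ct: Smad11 uninfected 26.750; Smad11 Zika virus-infected 24.930; Gapdh uninfected 17.050; Gapdh Zika virus-infected 16.940
ΔCt(uninfected) = 26.750 − 17.050 = 9.700
ΔCt(Zika virus-infected) = 24.930 − 16.940 = 7.990
ΔΔCt = 7.990 − 9.700 = -1.710
Fold change = 2^(−(-1.710)) = 2^1.710 = 3.2716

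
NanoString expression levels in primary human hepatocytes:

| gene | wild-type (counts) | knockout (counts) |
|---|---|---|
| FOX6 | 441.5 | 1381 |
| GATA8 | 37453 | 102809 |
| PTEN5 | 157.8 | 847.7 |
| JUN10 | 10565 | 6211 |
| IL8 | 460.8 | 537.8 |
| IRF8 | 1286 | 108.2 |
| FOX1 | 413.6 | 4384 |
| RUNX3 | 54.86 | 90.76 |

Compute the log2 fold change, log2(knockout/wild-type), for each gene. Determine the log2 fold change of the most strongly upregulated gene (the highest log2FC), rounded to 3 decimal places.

3.406

log2(1381/441.5) = 1.645  (FOX6)
log2(102809/37453) = 1.457  (GATA8)
log2(847.7/157.8) = 2.425  (PTEN5)
log2(6211/10565) = -0.766  (JUN10)
log2(537.8/460.8) = 0.223  (IL8)
log2(108.2/1286) = -3.571  (IRF8)
log2(4384/413.6) = 3.406  (FOX1)
log2(90.76/54.86) = 0.726  (RUNX3)
FOX1 is most strongly upregulated.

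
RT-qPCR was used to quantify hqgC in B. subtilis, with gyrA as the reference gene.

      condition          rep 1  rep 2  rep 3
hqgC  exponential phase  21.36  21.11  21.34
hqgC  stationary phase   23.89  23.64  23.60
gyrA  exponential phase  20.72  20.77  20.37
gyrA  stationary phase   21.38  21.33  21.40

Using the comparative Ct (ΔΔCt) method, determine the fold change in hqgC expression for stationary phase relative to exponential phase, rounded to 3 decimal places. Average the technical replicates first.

0.310

Mean Ct: hqgC exponential phase 21.270; hqgC stationary phase 23.710; gyrA exponential phase 20.620; gyrA stationary phase 21.370
ΔCt(exponential phase) = 21.270 − 20.620 = 0.650
ΔCt(stationary phase) = 23.710 − 21.370 = 2.340
ΔΔCt = 2.340 − 0.650 = 1.690
Fold change = 2^(−1.690) = 0.3099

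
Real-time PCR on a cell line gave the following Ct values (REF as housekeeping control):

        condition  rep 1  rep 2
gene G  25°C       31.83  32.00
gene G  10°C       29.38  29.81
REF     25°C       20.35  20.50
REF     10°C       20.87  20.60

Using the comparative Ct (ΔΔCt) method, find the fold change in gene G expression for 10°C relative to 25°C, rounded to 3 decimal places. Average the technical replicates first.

6.190

Mean Ct: gene G 25°C 31.915; gene G 10°C 29.595; REF 25°C 20.425; REF 10°C 20.735
ΔCt(25°C) = 31.915 − 20.425 = 11.490
ΔCt(10°C) = 29.595 − 20.735 = 8.860
ΔΔCt = 8.860 − 11.490 = -2.630
Fold change = 2^(−(-2.630)) = 2^2.630 = 6.1903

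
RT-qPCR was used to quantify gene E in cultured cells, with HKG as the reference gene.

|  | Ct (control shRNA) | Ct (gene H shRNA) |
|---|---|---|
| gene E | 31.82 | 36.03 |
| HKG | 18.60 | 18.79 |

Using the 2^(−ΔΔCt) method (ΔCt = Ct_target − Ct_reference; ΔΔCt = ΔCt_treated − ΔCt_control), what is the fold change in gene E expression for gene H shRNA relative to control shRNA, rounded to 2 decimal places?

ΔCt(control shRNA) = 31.820 − 18.600 = 13.220
ΔCt(gene H shRNA) = 36.030 − 18.790 = 17.240
ΔΔCt = 17.240 − 13.220 = 4.020
Fold change = 2^(−4.020) = 0.062

0.06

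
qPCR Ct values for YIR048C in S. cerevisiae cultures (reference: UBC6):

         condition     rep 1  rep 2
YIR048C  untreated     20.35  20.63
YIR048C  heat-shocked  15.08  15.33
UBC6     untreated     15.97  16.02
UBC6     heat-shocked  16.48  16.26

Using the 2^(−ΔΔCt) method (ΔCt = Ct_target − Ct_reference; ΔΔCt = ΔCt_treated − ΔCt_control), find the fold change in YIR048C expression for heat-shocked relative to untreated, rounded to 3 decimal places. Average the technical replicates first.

50.563

Mean Ct: YIR048C untreated 20.490; YIR048C heat-shocked 15.205; UBC6 untreated 15.995; UBC6 heat-shocked 16.370
ΔCt(untreated) = 20.490 − 15.995 = 4.495
ΔCt(heat-shocked) = 15.205 − 16.370 = -1.165
ΔΔCt = -1.165 − 4.495 = -5.660
Fold change = 2^(−(-5.660)) = 2^5.660 = 50.5626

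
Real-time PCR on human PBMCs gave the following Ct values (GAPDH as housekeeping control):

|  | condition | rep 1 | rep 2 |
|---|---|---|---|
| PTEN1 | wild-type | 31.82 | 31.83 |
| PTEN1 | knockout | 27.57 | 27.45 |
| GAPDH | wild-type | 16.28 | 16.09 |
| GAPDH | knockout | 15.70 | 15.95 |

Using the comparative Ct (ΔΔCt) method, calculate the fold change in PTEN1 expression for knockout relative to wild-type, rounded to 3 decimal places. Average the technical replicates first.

15.509

Mean Ct: PTEN1 wild-type 31.825; PTEN1 knockout 27.510; GAPDH wild-type 16.185; GAPDH knockout 15.825
ΔCt(wild-type) = 31.825 − 16.185 = 15.640
ΔCt(knockout) = 27.510 − 15.825 = 11.685
ΔΔCt = 11.685 − 15.640 = -3.955
Fold change = 2^(−(-3.955)) = 2^3.955 = 15.5086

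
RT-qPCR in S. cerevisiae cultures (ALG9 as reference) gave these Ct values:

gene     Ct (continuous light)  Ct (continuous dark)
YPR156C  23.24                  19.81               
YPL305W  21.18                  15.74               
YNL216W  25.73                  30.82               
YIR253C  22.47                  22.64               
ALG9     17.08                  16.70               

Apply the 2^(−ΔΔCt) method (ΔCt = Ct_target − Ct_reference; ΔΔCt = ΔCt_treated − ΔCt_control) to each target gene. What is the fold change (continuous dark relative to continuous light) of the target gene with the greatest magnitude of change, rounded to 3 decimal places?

YPR156C: ΔΔCt = (19.81−16.70) − (23.24−17.08) = 3.11 − 6.16 = -3.05; fold change = 2^3.05 = 8.282
YPL305W: ΔΔCt = (15.74−16.70) − (21.18−17.08) = -0.96 − 4.10 = -5.06; fold change = 2^5.06 = 33.359
YNL216W: ΔΔCt = (30.82−16.70) − (25.73−17.08) = 14.12 − 8.65 = 5.47; fold change = 2^-5.47 = 0.023
YIR253C: ΔΔCt = (22.64−16.70) − (22.47−17.08) = 5.94 − 5.39 = 0.55; fold change = 2^-0.55 = 0.683
YNL216W has the largest |ΔΔCt| = 5.47.

0.023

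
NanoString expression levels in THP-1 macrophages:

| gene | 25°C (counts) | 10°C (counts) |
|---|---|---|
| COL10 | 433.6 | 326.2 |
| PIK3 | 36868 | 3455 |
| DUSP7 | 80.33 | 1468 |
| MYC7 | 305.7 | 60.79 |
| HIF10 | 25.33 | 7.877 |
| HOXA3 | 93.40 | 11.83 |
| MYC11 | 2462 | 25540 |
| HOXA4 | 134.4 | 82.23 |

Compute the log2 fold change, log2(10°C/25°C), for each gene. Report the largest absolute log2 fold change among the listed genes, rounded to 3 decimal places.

4.192

log2(326.2/433.6) = -0.411  (COL10)
log2(3455/36868) = -3.416  (PIK3)
log2(1468/80.33) = 4.192  (DUSP7)
log2(60.79/305.7) = -2.330  (MYC7)
log2(7.877/25.33) = -1.685  (HIF10)
log2(11.83/93.40) = -2.981  (HOXA3)
log2(25540/2462) = 3.375  (MYC11)
log2(82.23/134.4) = -0.709  (HOXA4)
The largest magnitude belongs to DUSP7.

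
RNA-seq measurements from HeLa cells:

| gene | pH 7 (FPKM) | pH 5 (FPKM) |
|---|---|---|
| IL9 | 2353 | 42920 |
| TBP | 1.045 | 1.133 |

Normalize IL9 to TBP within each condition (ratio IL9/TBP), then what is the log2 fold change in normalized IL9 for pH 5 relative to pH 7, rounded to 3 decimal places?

IL9/TBP (pH 7) = 2353 / 1.045 = 2251.7
IL9/TBP (pH 5) = 42920 / 1.133 = 37882
Fold change = 37882 / 2251.7 = 16.8238
log2(16.8238) = 4.0724

4.072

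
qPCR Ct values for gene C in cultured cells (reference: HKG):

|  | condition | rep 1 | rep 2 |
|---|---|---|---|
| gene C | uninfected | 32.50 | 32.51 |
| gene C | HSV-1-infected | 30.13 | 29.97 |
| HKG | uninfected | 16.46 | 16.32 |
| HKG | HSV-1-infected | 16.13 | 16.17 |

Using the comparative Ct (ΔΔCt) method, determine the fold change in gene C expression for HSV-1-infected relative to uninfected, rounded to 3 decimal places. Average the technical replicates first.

4.643

Mean Ct: gene C uninfected 32.505; gene C HSV-1-infected 30.050; HKG uninfected 16.390; HKG HSV-1-infected 16.150
ΔCt(uninfected) = 32.505 − 16.390 = 16.115
ΔCt(HSV-1-infected) = 30.050 − 16.150 = 13.900
ΔΔCt = 13.900 − 16.115 = -2.215
Fold change = 2^(−(-2.215)) = 2^2.215 = 4.6428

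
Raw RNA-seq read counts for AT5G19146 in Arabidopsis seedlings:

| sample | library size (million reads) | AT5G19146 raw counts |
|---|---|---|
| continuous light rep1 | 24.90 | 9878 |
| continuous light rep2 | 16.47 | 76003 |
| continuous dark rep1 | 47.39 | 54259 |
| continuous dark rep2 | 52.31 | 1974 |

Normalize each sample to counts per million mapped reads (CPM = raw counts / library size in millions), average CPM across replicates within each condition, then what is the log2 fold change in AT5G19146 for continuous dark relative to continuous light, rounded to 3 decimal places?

CPM(continuous light rep1) = 9878 / 24.90 = 396.7068
CPM(continuous light rep2) = 76003 / 16.47 = 4614.6327
CPM(continuous dark rep1) = 54259 / 47.39 = 1144.9462
CPM(continuous dark rep2) = 1974 / 52.31 = 37.7366
mean CPM(continuous light) = 2505.6697; mean CPM(continuous dark) = 591.3414
Fold change = 591.3414 / 2505.6697 = 0.23600
log2(0.23600) = -2.0831

-2.083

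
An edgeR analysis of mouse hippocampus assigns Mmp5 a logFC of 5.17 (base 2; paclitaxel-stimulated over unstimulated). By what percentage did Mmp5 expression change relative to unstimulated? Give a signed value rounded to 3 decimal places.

Fold change = 2^(5.17) = 36.0019
Percent change = (FC − 1) × 100% = (36.0019 − 1) × 100 = 3500.187%

3500.187%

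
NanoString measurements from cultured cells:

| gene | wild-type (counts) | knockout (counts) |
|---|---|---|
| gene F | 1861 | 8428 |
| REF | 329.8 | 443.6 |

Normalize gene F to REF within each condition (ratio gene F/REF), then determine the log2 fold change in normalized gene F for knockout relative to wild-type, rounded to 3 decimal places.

1.751

gene F/REF (wild-type) = 1861 / 329.8 = 5.6428
gene F/REF (knockout) = 8428 / 443.6 = 18.999
Fold change = 18.999 / 5.6428 = 3.3670
log2(3.3670) = 1.7514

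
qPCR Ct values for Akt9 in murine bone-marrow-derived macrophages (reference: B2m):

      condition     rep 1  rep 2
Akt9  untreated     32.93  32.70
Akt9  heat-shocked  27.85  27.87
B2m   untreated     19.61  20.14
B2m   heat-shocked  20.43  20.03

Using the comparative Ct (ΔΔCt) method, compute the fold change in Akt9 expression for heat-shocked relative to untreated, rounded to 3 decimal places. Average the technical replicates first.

Mean Ct: Akt9 untreated 32.815; Akt9 heat-shocked 27.860; B2m untreated 19.875; B2m heat-shocked 20.230
ΔCt(untreated) = 32.815 − 19.875 = 12.940
ΔCt(heat-shocked) = 27.860 − 20.230 = 7.630
ΔΔCt = 7.630 − 12.940 = -5.310
Fold change = 2^(−(-5.310)) = 2^5.310 = 39.6706

39.671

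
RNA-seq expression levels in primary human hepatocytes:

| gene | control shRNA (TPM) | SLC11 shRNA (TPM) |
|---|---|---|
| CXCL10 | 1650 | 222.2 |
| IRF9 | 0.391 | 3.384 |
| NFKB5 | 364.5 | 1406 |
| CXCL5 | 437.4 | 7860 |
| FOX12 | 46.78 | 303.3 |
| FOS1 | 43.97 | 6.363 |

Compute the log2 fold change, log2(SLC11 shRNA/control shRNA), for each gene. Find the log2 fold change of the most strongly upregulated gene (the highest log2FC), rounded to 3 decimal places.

4.168

log2(222.2/1650) = -2.893  (CXCL10)
log2(3.384/0.391) = 3.113  (IRF9)
log2(1406/364.5) = 1.948  (NFKB5)
log2(7860/437.4) = 4.168  (CXCL5)
log2(303.3/46.78) = 2.697  (FOX12)
log2(6.363/43.97) = -2.789  (FOS1)
CXCL5 is most strongly upregulated.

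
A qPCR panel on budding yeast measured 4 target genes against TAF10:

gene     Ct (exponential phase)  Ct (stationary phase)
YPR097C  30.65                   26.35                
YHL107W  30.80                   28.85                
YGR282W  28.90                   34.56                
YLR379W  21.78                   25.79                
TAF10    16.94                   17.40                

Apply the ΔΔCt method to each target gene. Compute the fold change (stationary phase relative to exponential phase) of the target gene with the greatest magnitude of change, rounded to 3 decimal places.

YPR097C: ΔΔCt = (26.35−17.40) − (30.65−16.94) = 8.95 − 13.71 = -4.76; fold change = 2^4.76 = 27.096
YHL107W: ΔΔCt = (28.85−17.40) − (30.80−16.94) = 11.45 − 13.86 = -2.41; fold change = 2^2.41 = 5.315
YGR282W: ΔΔCt = (34.56−17.40) − (28.90−16.94) = 17.16 − 11.96 = 5.20; fold change = 2^-5.20 = 0.027
YLR379W: ΔΔCt = (25.79−17.40) − (21.78−16.94) = 8.39 − 4.84 = 3.55; fold change = 2^-3.55 = 0.085
YGR282W has the largest |ΔΔCt| = 5.20.

0.027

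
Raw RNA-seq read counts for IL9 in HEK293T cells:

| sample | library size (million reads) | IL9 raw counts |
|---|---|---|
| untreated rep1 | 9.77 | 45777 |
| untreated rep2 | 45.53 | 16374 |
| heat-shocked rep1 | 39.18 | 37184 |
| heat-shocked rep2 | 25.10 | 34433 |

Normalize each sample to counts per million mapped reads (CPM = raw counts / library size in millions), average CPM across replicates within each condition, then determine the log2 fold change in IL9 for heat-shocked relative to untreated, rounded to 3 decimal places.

-1.120

CPM(untreated rep1) = 45777 / 9.77 = 4685.4657
CPM(untreated rep2) = 16374 / 45.53 = 359.6310
CPM(heat-shocked rep1) = 37184 / 39.18 = 949.0556
CPM(heat-shocked rep2) = 34433 / 25.10 = 1371.8327
mean CPM(untreated) = 2522.5484; mean CPM(heat-shocked) = 1160.4442
Fold change = 1160.4442 / 2522.5484 = 0.46003
log2(0.46003) = -1.1202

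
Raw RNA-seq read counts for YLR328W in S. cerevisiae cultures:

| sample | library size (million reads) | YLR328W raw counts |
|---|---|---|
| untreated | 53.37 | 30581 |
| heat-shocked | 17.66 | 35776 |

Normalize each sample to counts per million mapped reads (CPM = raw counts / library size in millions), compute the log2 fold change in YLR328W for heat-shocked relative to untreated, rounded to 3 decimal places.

CPM(untreated) = 30581 / 53.37 = 572.9998
CPM(heat-shocked) = 35776 / 17.66 = 2025.8211
Fold change = 2025.8211 / 572.9998 = 3.53547
log2(3.53547) = 1.8219

1.822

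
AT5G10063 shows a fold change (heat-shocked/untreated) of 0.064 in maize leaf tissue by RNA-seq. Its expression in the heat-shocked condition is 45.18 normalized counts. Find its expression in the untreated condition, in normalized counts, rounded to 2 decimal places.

705.94

untreated expression = 45.18 / 0.064 = 705.94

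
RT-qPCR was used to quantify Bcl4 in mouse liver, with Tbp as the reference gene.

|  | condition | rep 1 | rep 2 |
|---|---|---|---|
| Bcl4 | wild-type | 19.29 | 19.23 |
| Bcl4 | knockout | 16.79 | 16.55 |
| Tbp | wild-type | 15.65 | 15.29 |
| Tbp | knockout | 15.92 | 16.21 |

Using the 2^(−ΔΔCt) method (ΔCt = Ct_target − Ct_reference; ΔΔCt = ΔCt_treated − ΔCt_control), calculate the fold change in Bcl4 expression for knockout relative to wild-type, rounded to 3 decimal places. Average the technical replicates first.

Mean Ct: Bcl4 wild-type 19.260; Bcl4 knockout 16.670; Tbp wild-type 15.470; Tbp knockout 16.065
ΔCt(wild-type) = 19.260 − 15.470 = 3.790
ΔCt(knockout) = 16.670 − 16.065 = 0.605
ΔΔCt = 0.605 − 3.790 = -3.185
Fold change = 2^(−(-3.185)) = 2^3.185 = 9.0945

9.095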